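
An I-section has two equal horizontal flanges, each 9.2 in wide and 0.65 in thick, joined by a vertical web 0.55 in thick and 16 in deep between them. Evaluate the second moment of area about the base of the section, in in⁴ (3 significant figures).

I_base ≈ 2570 in⁴

Break the section into simple shapes (no overlaps), measuring from the bottom-left corner of the bounding box.
Bottom flange: 9.2 × 0.65, A = 5.98 in², y = 0.325 in, Ī = 0.21055 in⁴.
Web: 0.55 × 16, A = 8.8 in², y = 8.65 in, Ī = 187.73 in⁴.
Top flange: 9.2 × 0.65, A = 5.98 in², y = 16.975 in, Ī = 0.21055 in⁴.
Transfer each piece to the bottom edge using Ī + A·d² with d = y − 0:
  bottom flange: d = 0.325 in → contributes +0.84218 in⁴
  web: d = 8.65 in → contributes +846.17 in⁴
  top flange: d = 16.975 in → contributes +1723.4 in⁴
Total I = 2570.4 in⁴.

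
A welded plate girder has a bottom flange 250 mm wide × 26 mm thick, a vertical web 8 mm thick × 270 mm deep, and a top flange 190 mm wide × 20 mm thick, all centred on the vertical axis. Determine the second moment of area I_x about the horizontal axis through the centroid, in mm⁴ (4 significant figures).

I_x ≈ 2.223 × 10⁸ mm⁴

Treat the section as a set of non-overlapping primitives; coordinates are from the bounding-box lower-left.
Bottom plate: 250 × 26, A = 6 500 mm², y = 13 mm, Ī = 366 167 mm⁴.
Web plate: 8 × 270, A = 2 160 mm², y = 161 mm, Ī = 13 122 000 mm⁴.
Top plate: 190 × 20, A = 3 800 mm², y = 306 mm, Ī = 126 667 mm⁴.
Centroid: ȳ = ΣA·y / ΣA = 128.014 mm.
Transfer each piece to the horizontal axis through the centroid using Ī + A·d² with d = y − 128.014:
  bottom plate: d = -115.014 mm → contributes +86 350 265 mm⁴
  web plate: d = 32.9856 mm → contributes +15 472 181 mm⁴
  top plate: d = 177.986 mm → contributes +120 506 325 mm⁴
Total I = 222 328 771 mm⁴.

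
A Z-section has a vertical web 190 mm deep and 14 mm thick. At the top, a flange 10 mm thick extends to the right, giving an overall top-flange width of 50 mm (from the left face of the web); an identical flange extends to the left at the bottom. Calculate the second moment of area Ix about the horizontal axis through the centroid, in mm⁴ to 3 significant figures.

Treat the section as a set of non-overlapping primitives; coordinates are from the bounding-box lower-left.
Web: 14 × 190, A = 2 660 mm², y = 95 mm, Ī = 8 002 167 mm⁴.
Top flange (beyond web): 36 × 10, A = 360 mm², y = 185 mm, Ī = 3 000 mm⁴.
Bottom flange (beyond web): 36 × 10, A = 360 mm², y = 5 mm, Ī = 3 000 mm⁴.
Centroid: ȳ = ΣA·y / ΣA = 95 mm.
Transfer each piece to the horizontal axis through the centroid using Ī + A·d² with d = y − 95:
  web: d = 0 mm → contributes +8 002 167 mm⁴
  top flange (beyond web): d = 90 mm → contributes +2 919 000 mm⁴
  bottom flange (beyond web): d = -90 mm → contributes +2 919 000 mm⁴
Total I = 13 840 167 mm⁴.

Ix ≈ 1.38 × 10⁷ mm⁴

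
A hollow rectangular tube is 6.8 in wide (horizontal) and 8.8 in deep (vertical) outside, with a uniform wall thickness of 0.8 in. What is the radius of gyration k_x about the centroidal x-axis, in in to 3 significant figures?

k_x ≈ 3.17 in

Split into non-overlapping primitives; take the origin at the lower-left of the bounding box.
Outer rectangle: 6.8 × 8.8, A = 59.84 in², y = 4.4 in, Ī = 386.17 in⁴.
Inner void (subtracted): 5.2 × 7.2, A = 37.44 in², y = 4.4 in, Ī = 161.74 in⁴.
By symmetry the centroid is at mid-height, ȳ = 4.4 in.
All pieces are centred on the centroidal x-axis, so I = ΣĪ (holes subtracted) = 224.43 in⁴.
Radius of gyration: k = √(I/A) = √(224.43 / 22.4) = 3.1653 in.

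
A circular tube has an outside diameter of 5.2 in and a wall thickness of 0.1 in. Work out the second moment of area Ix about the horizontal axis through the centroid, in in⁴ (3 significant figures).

Decompose the section into non-overlapping parts with the origin at the bottom-left of its bounding rectangle.
Outer circle: ⌀5.2, A = 21.237 in², y = 2.6 in, Ī = 35.891 in⁴.
Bore (subtracted): ⌀5, A = 19.635 in², y = 2.6 in, Ī = 30.68 in⁴.
By symmetry the centroid is at mid-height, ȳ = 2.6 in.
All pieces are centred on the horizontal axis through the centroid, so I = ΣĪ (holes subtracted) = 5.2112 in⁴.

Ix ≈ 5.21 in⁴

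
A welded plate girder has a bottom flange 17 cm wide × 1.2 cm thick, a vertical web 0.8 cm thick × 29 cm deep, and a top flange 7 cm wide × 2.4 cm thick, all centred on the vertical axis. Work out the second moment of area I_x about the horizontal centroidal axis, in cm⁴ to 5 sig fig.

Decompose the section into non-overlapping parts with the origin at the bottom-left of its bounding rectangle.
Bottom plate: 17 × 1.2, A = 20.4 cm², y = 0.6 cm, Ī = 2.448 cm⁴.
Web plate: 0.8 × 29, A = 23.2 cm², y = 15.7 cm, Ī = 1625.933 cm⁴.
Top plate: 7 × 2.4, A = 16.8 cm², y = 31.4 cm, Ī = 8.064 cm⁴.
Centroid: ȳ = ΣA·y / ΣA = 14.96689 cm.
Transfer each piece to the horizontal centroidal axis using Ī + A·d² with d = y − 14.96689:
  bottom plate: d = -14.36689 cm → contributes +4213.16 cm⁴
  web plate: d = 0.7331126 cm → contributes +1638.402 cm⁴
  top plate: d = 16.43311 cm → contributes +4544.857 cm⁴
Total I = 10396.42 cm⁴.

I_x ≈ 1.0396 × 10⁴ cm⁴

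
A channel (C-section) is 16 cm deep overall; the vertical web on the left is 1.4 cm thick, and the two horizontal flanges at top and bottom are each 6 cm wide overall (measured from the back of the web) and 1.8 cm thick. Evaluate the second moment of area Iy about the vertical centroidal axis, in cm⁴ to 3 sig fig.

Decompose the section into non-overlapping parts with the origin at the bottom-left of its bounding rectangle.
Web: 1.4 × 16, A = 22.4 cm², x = 0.7 cm, Ī = 3.6587 cm⁴.
Top flange (beyond web): 4.6 × 1.8, A = 8.28 cm², x = 3.7 cm, Ī = 14.6 cm⁴.
Bottom flange (beyond web): 4.6 × 1.8, A = 8.28 cm², x = 3.7 cm, Ī = 14.6 cm⁴.
Centroid: x̄ = ΣA·x / ΣA = 1.9752 cm.
Transfer each piece to the vertical centroidal axis using Ī + A·d² with d = x − 1.9752:
  web: d = -1.2752 cm → contributes +40.081 cm⁴
  top flange (beyond web): d = 1.7248 cm → contributes +39.234 cm⁴
  bottom flange (beyond web): d = 1.7248 cm → contributes +39.234 cm⁴
Total I = 118.55 cm⁴.

Iy ≈ 119 cm⁴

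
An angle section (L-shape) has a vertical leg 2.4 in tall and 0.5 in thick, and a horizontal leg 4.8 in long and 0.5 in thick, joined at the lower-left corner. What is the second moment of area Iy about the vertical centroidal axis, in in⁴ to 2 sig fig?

Iy ≈ 7.8 in⁴

Treat the section as a set of non-overlapping primitives; coordinates are from the bounding-box lower-left.
Vertical leg: 0.5 × 2.4, A = 1.2 in², x = 0.25 in, Ī = 0.025 in⁴.
Horizontal leg (remainder): 4.3 × 0.5, A = 2.15 in², x = 2.65 in, Ī = 3.313 in⁴.
Centroid: x̄ = ΣA·x / ΣA = 1.79 in.
Transfer each piece to the vertical centroidal axis using Ī + A·d² with d = x − 1.79:
  vertical leg: d = -1.54 in → contributes +2.872 in⁴
  horizontal leg (remainder): d = 0.8597 in → contributes +4.902 in⁴
Total I = 7.774 in⁴.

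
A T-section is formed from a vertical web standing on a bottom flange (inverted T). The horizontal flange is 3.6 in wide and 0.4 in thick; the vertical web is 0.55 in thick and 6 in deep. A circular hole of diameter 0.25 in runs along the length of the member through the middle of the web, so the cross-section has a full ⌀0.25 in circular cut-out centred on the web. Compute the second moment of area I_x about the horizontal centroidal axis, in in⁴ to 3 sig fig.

Treat the section as a set of non-overlapping primitives; coordinates are from the bounding-box lower-left.
Flange: 3.6 × 0.4, A = 1.44 in², y = 0.2 in, Ī = 0.0192 in⁴.
Web: 0.55 × 6, A = 3.3 in², y = 3.4 in, Ī = 9.9 in⁴.
Hole (subtracted): ⌀0.25, A = 0.049087 in², y = 3.4 in, Ī = 0.00019175 in⁴.
Centroid: ȳ = ΣA·y / ΣA = 2.4177 in.
Transfer each piece to the horizontal centroidal axis using Ī + A·d² with d = y − 2.4177:
  flange: d = -2.2177 in → contributes +7.1012 in⁴
  web: d = 0.98232 in → contributes +13.084 in⁴
  hole: d = 0.98232 in → contributes −0.047559 in⁴
Total I = 20.138 in⁴.

I_x ≈ 20.1 in⁴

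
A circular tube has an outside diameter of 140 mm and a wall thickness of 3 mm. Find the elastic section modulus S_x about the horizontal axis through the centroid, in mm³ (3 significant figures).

S_x ≈ 4.33 × 10⁴ mm³

Split into non-overlapping primitives; take the origin at the lower-left of the bounding box.
Outer circle: ⌀140, A = 15 394 mm², y = 70 mm, Ī = 18 857 410 mm⁴.
Bore (subtracted): ⌀134, A = 14 103 mm², y = 70 mm, Ī = 15 826 653 mm⁴.
By symmetry the centroid is at mid-height, ȳ = 70 mm.
All pieces are centred on the horizontal axis through the centroid, so I = ΣĪ (holes subtracted) = 3 030 756 mm⁴.
Extreme fibre distance c = 70 mm; S = I/c = 43 297 mm³.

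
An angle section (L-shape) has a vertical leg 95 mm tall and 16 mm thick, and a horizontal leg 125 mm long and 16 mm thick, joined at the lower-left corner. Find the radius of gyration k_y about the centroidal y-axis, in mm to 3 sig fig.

Split into non-overlapping primitives; take the origin at the lower-left of the bounding box.
Vertical leg: 16 × 95, A = 1 520 mm², x = 8 mm, Ī = 32 427 mm⁴.
Horizontal leg (remainder): 109 × 16, A = 1 744 mm², x = 70.5 mm, Ī = 1 726 705 mm⁴.
Centroid: x̄ = ΣA·x / ΣA = 41.395 mm.
Transfer each piece to the centroidal y-axis using Ī + A·d² with d = x − 41.395:
  vertical leg: d = -33.395 mm → contributes +1 727 530 mm⁴
  horizontal leg (remainder): d = 29.105 mm → contributes +3 204 089 mm⁴
Total I = 4 931 620 mm⁴.
Radius of gyration: k = √(I/A) = √(4 931 620 / 3 264) = 38.87 mm.

k_y ≈ 38.9 mm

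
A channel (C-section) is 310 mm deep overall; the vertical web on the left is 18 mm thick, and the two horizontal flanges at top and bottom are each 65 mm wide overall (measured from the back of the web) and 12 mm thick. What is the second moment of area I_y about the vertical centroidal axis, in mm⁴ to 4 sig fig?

I_y ≈ 1.349 × 10⁶ mm⁴

Decompose the section into non-overlapping parts with the origin at the bottom-left of its bounding rectangle.
Web: 18 × 310, A = 5 580 mm², x = 9 mm, Ī = 150 660 mm⁴.
Top flange (beyond web): 47 × 12, A = 564 mm², x = 41.5 mm, Ī = 103 823 mm⁴.
Bottom flange (beyond web): 47 × 12, A = 564 mm², x = 41.5 mm, Ī = 103 823 mm⁴.
Centroid: x̄ = ΣA·x / ΣA = 14.4651 mm.
Transfer each piece to the vertical centroidal axis using Ī + A·d² with d = x − 14.4651:
  web: d = -5.46512 mm → contributes +317 321 mm⁴
  top flange (beyond web): d = 27.0349 mm → contributes +516 042 mm⁴
  bottom flange (beyond web): d = 27.0349 mm → contributes +516 042 mm⁴
Total I = 1 349 405 mm⁴.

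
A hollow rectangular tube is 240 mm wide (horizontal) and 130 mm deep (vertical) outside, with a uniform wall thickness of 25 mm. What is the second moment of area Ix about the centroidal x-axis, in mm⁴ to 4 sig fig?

Ix ≈ 3.583 × 10⁷ mm⁴

Treat the section as a set of non-overlapping primitives; coordinates are from the bounding-box lower-left.
Outer rectangle: 240 × 130, A = 31 200 mm², y = 65 mm, Ī = 43 940 000 mm⁴.
Inner void (subtracted): 190 × 80, A = 15 200 mm², y = 65 mm, Ī = 8 106 667 mm⁴.
By symmetry the centroid is at mid-height, ȳ = 65 mm.
All pieces are centred on the centroidal x-axis, so I = ΣĪ (holes subtracted) = 35 833 333 mm⁴.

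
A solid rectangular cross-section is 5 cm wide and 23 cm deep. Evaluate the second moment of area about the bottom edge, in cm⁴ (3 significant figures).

I_base ≈ 2.03 × 10⁴ cm⁴

The section: 5 × 23, A = 115 cm², y = 11.5 cm, Ī = 5069.6 cm⁴.
Transfer it to the bottom edge using Ī + A·d² with d = y − 0:
  the section: d = 11.5 cm → contributes +20 278 cm⁴
Total I = 20 278 cm⁴.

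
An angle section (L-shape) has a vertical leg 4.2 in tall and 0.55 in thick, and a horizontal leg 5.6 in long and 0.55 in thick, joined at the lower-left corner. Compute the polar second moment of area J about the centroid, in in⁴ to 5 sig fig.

J ≈ 23.514 in⁴

Treat the section as a set of non-overlapping primitives; coordinates are from the bounding-box lower-left.
Vertical leg: 0.55 × 4.2, A = 2.31 in², y = 2.1 in, Ī = 3.3957 in⁴.
Horizontal leg (remainder): 5.05 × 0.55, A = 2.7775 in², y = 0.275 in, Ī = 0.07001615 in⁴.
Centroid: ȳ = ΣA·y / ΣA = 1.103649 in.
Transfer each piece to the centroidal x-axis using Ī + A·d² with d = y − 1.103649:
  vertical leg: d = 0.9963514 in → contributes +5.688874 in⁴
  horizontal leg (remainder): d = -0.8286486 in → contributes +1.97721 in⁴
Total I = 7.666084 in⁴.
For the y-axis: x̄ = 1.803649 in.
Repeating about the centroidal y-axis gives I_y = 15.8483 in⁴.
Polar second moment: J = I_x + I_y = 23.51438 in⁴.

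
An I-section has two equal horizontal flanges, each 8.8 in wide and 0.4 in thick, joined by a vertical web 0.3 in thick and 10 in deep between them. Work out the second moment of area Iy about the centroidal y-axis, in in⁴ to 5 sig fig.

Treat the section as a set of non-overlapping primitives; coordinates are from the bounding-box lower-left.
Bottom flange: 8.8 × 0.4, A = 3.52 in², x = 4.4 in, Ī = 22.71573 in⁴.
Web: 0.3 × 10, A = 3 in², x = 4.4 in, Ī = 0.0225 in⁴.
Top flange: 8.8 × 0.4, A = 3.52 in², x = 4.4 in, Ī = 22.71573 in⁴.
By symmetry the centroid is at mid-width, x̄ = 4.4 in.
All pieces are centred on the centroidal y-axis, so I = ΣĪ = 45.45397 in⁴.

Iy ≈ 45.454 in⁴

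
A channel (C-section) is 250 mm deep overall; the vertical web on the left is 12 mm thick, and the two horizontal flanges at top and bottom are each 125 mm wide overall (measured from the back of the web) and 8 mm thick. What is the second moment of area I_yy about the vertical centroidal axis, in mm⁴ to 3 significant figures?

Split into non-overlapping primitives; take the origin at the lower-left of the bounding box.
Web: 12 × 250, A = 3 000 mm², x = 6 mm, Ī = 36 000 mm⁴.
Top flange (beyond web): 113 × 8, A = 904 mm², x = 68.5 mm, Ī = 961 931 mm⁴.
Bottom flange (beyond web): 113 × 8, A = 904 mm², x = 68.5 mm, Ī = 961 931 mm⁴.
Centroid: x̄ = ΣA·x / ΣA = 29.502 mm.
Transfer each piece to the vertical centroidal axis using Ī + A·d² with d = x − 29.502:
  web: d = -23.502 mm → contributes +1 693 102 mm⁴
  top flange (beyond web): d = 38.998 mm → contributes +2 336 739 mm⁴
  bottom flange (beyond web): d = 38.998 mm → contributes +2 336 739 mm⁴
Total I = 6 366 581 mm⁴.

I_yy ≈ 6.37 × 10⁶ mm⁴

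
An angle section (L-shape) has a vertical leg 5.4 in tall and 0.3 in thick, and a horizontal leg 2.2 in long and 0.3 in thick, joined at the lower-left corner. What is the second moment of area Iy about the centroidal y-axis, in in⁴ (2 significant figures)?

Iy ≈ 0.69 in⁴

Split into non-overlapping primitives; take the origin at the lower-left of the bounding box.
Vertical leg: 0.3 × 5.4, A = 1.62 in², x = 0.15 in, Ī = 0.01215 in⁴.
Horizontal leg (remainder): 1.9 × 0.3, A = 0.57 in², x = 1.25 in, Ī = 0.1715 in⁴.
Centroid: x̄ = ΣA·x / ΣA = 0.4363 in.
Transfer each piece to the centroidal y-axis using Ī + A·d² with d = x − 0.4363:
  vertical leg: d = -0.2863 in → contributes +0.1449 in⁴
  horizontal leg (remainder): d = 0.8137 in → contributes +0.5489 in⁴
Total I = 0.6938 in⁴.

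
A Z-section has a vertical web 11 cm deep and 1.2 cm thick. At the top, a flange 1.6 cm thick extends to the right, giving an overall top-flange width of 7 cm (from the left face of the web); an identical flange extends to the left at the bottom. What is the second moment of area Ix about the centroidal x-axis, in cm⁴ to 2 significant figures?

Ix ≈ 550 cm⁴

Decompose the section into non-overlapping parts with the origin at the bottom-left of its bounding rectangle.
Web: 1.2 × 11, A = 13.2 cm², y = 5.5 cm, Ī = 133.1 cm⁴.
Top flange (beyond web): 5.8 × 1.6, A = 9.28 cm², y = 10.2 cm, Ī = 1.98 cm⁴.
Bottom flange (beyond web): 5.8 × 1.6, A = 9.28 cm², y = 0.8 cm, Ī = 1.98 cm⁴.
Centroid: ȳ = ΣA·y / ΣA = 5.5 cm.
Transfer each piece to the centroidal x-axis using Ī + A·d² with d = y − 5.5:
  web: d = 0 cm → contributes +133.1 cm⁴
  top flange (beyond web): d = 4.7 cm → contributes +207 cm⁴
  bottom flange (beyond web): d = -4.7 cm → contributes +207 cm⁴
Total I = 547 cm⁴.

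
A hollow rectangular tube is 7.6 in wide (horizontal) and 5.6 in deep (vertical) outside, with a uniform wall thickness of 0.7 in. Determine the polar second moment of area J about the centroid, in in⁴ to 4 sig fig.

Treat the section as a set of non-overlapping primitives; coordinates are from the bounding-box lower-left.
Outer rectangle: 7.6 × 5.6, A = 42.56 in², y = 2.8 in, Ī = 111.223 in⁴.
Inner void (subtracted): 6.2 × 4.2, A = 26.04 in², y = 2.8 in, Ī = 38.2788 in⁴.
By symmetry the centroid is at mid-height, ȳ = 2.8 in.
All pieces are centred on the centroidal x-axis, so I = ΣĪ (holes subtracted) = 72.9447 in⁴.
Repeating about the centroidal y-axis gives I_y = 121.441 in⁴.
Polar second moment: J = I_x + I_y = 194.385 in⁴.

J ≈ 194.4 in⁴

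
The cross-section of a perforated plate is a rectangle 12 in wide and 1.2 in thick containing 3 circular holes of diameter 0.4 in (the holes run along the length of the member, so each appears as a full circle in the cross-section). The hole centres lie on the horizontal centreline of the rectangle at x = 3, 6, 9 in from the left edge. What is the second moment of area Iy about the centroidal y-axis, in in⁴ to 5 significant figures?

Treat the section as a set of non-overlapping primitives; coordinates are from the bounding-box lower-left.
Plate: 12 × 1.2, A = 14.4 in², x = 6 in, Ī = 172.8 in⁴.
Hole 1 (subtracted): ⌀0.4, A = 0.1256637 in², x = 3 in, Ī = 0.001256637 in⁴.
Hole 2 (subtracted): ⌀0.4, A = 0.1256637 in², x = 6 in, Ī = 0.001256637 in⁴.
Hole 3 (subtracted): ⌀0.4, A = 0.1256637 in², x = 9 in, Ī = 0.001256637 in⁴.
By symmetry the centroid is at mid-width, x̄ = 6 in.
Transfer each piece to the centroidal y-axis using Ī + A·d² with d = x − 6:
  plate: d = 0 in → contributes +172.8 in⁴
  hole 1: d = -3 in → contributes −1.13223 in⁴
  hole 2: d = 0 in → contributes −0.001256637 in⁴
  hole 3: d = 3 in → contributes −1.13223 in⁴
Total I = 170.5343 in⁴.

Iy ≈ 170.53 in⁴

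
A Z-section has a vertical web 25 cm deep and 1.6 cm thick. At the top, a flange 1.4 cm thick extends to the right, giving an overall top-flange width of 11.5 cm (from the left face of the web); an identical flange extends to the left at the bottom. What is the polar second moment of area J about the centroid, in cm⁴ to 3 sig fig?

J ≈ 7100 cm⁴

Split into non-overlapping primitives; take the origin at the lower-left of the bounding box.
Web: 1.6 × 25, A = 40 cm², y = 12.5 cm, Ī = 2083.3 cm⁴.
Top flange (beyond web): 9.9 × 1.4, A = 13.86 cm², y = 24.3 cm, Ī = 2.2638 cm⁴.
Bottom flange (beyond web): 9.9 × 1.4, A = 13.86 cm², y = 0.7 cm, Ī = 2.2638 cm⁴.
Centroid: ȳ = ΣA·y / ΣA = 12.5 cm.
Transfer each piece to the centroidal x-axis using Ī + A·d² with d = y − 12.5:
  web: d = 0 cm → contributes +2083.3 cm⁴
  top flange (beyond web): d = 11.8 cm → contributes +1932.1 cm⁴
  bottom flange (beyond web): d = -11.8 cm → contributes +1932.1 cm⁴
Total I = 5947.6 cm⁴.
For the y-axis: x̄ = 10.7 cm.
Repeating about the centroidal y-axis gives I_y = 1151.4 cm⁴.
Polar second moment: J = I_x + I_y = 7 099 cm⁴.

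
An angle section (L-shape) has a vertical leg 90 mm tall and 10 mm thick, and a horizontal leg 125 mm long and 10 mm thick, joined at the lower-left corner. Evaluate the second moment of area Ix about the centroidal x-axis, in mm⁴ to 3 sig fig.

Ix ≈ 1.42 × 10⁶ mm⁴

Decompose the section into non-overlapping parts with the origin at the bottom-left of its bounding rectangle.
Vertical leg: 10 × 90, A = 900 mm², y = 45 mm, Ī = 607 500 mm⁴.
Horizontal leg (remainder): 115 × 10, A = 1 150 mm², y = 5 mm, Ī = 9583.3 mm⁴.
Centroid: ȳ = ΣA·y / ΣA = 22.561 mm.
Transfer each piece to the centroidal x-axis using Ī + A·d² with d = y − 22.561:
  vertical leg: d = 22.439 mm → contributes +1 060 659 mm⁴
  horizontal leg (remainder): d = -17.561 mm → contributes +364 229 mm⁴
Total I = 1 424 888 mm⁴.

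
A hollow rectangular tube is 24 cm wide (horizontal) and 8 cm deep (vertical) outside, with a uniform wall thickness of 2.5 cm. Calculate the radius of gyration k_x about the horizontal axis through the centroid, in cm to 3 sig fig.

Split into non-overlapping primitives; take the origin at the lower-left of the bounding box.
Outer rectangle: 24 × 8, A = 192 cm², y = 4 cm, Ī = 1 024 cm⁴.
Inner void (subtracted): 19 × 3, A = 57 cm², y = 4 cm, Ī = 42.75 cm⁴.
By symmetry the centroid is at mid-height, ȳ = 4 cm.
All pieces are centred on the horizontal axis through the centroid, so I = ΣĪ (holes subtracted) = 981.25 cm⁴.
Radius of gyration: k = √(I/A) = √(981.25 / 135) = 2.696 cm.

k_x ≈ 2.70 cm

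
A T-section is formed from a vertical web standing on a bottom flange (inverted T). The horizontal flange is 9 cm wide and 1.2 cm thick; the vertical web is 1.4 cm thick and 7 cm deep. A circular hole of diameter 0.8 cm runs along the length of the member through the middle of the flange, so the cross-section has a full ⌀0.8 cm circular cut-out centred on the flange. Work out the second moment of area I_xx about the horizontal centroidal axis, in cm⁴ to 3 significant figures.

I_xx ≈ 126 cm⁴

Split into non-overlapping primitives; take the origin at the lower-left of the bounding box.
Flange: 9 × 1.2, A = 10.8 cm², y = 0.6 cm, Ī = 1.296 cm⁴.
Web: 1.4 × 7, A = 9.8 cm², y = 4.7 cm, Ī = 40.017 cm⁴.
Hole (subtracted): ⌀0.8, A = 0.50265 cm², y = 0.6 cm, Ī = 0.020106 cm⁴.
Centroid: ȳ = ΣA·y / ΣA = 2.5993 cm.
Transfer each piece to the horizontal centroidal axis using Ī + A·d² with d = y − 2.5993:
  flange: d = -1.9993 cm → contributes +44.464 cm⁴
  web: d = 2.1007 cm → contributes +83.265 cm⁴
  hole: d = -1.9993 cm → contributes −2.0293 cm⁴
Total I = 125.7 cm⁴.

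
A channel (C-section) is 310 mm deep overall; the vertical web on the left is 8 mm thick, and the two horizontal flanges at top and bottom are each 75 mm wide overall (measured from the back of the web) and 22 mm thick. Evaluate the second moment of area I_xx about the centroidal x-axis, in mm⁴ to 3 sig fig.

I_xx ≈ 8.11 × 10⁷ mm⁴

Break the section into simple shapes (no overlaps), measuring from the bottom-left corner of the bounding box.
Web: 8 × 310, A = 2 480 mm², y = 155 mm, Ī = 19 860 667 mm⁴.
Top flange (beyond web): 67 × 22, A = 1 474 mm², y = 299 mm, Ī = 59 451 mm⁴.
Bottom flange (beyond web): 67 × 22, A = 1 474 mm², y = 11 mm, Ī = 59 451 mm⁴.
By symmetry the centroid is at mid-height, ȳ = 155 mm.
Transfer each piece to the centroidal x-axis using Ī + A·d² with d = y − 155:
  web: d = 0 mm → contributes +19 860 667 mm⁴
  top flange (beyond web): d = 144 mm → contributes +30 624 315 mm⁴
  bottom flange (beyond web): d = -144 mm → contributes +30 624 315 mm⁴
Total I = 81 109 297 mm⁴.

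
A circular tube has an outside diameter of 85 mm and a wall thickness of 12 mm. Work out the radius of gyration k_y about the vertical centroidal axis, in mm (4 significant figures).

k_y ≈ 26.16 mm

Treat the section as a set of non-overlapping primitives; coordinates are from the bounding-box lower-left.
Outer circle: ⌀85, A = 5674.5 mm², x = 42.5 mm, Ī = 2 562 392 mm⁴.
Bore (subtracted): ⌀61, A = 2922.47 mm², x = 42.5 mm, Ī = 679 656 mm⁴.
By symmetry the centroid is at mid-width, x̄ = 42.5 mm.
All pieces are centred on the vertical centroidal axis, so I = ΣĪ (holes subtracted) = 1 882 736 mm⁴.
Radius of gyration: k = √(I/A) = √(1 882 736 / 2752.04) = 26.1558 mm.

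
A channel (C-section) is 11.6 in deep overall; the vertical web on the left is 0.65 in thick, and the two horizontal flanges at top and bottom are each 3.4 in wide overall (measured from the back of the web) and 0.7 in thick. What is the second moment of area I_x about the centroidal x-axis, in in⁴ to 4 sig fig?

I_x ≈ 199.1 in⁴

Decompose the section into non-overlapping parts with the origin at the bottom-left of its bounding rectangle.
Web: 0.65 × 11.6, A = 7.54 in², y = 5.8 in, Ī = 84.5485 in⁴.
Top flange (beyond web): 2.75 × 0.7, A = 1.925 in², y = 11.25 in, Ī = 0.0786042 in⁴.
Bottom flange (beyond web): 2.75 × 0.7, A = 1.925 in², y = 0.35 in, Ī = 0.0786042 in⁴.
By symmetry the centroid is at mid-height, ȳ = 5.8 in.
Transfer each piece to the centroidal x-axis using Ī + A·d² with d = y − 5.8:
  web: d = 0 in → contributes +84.5485 in⁴
  top flange (beyond web): d = 5.45 in → contributes +57.2559 in⁴
  bottom flange (beyond web): d = -5.45 in → contributes +57.2559 in⁴
Total I = 199.06 in⁴.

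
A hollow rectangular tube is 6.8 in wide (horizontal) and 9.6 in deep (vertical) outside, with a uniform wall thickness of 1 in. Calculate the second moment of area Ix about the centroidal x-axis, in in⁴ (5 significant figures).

Ix ≈ 325.76 in⁴

Split into non-overlapping primitives; take the origin at the lower-left of the bounding box.
Outer rectangle: 6.8 × 9.6, A = 65.28 in², y = 4.8 in, Ī = 501.3504 in⁴.
Inner void (subtracted): 4.8 × 7.6, A = 36.48 in², y = 4.8 in, Ī = 175.5904 in⁴.
By symmetry the centroid is at mid-height, ȳ = 4.8 in.
All pieces are centred on the centroidal x-axis, so I = ΣĪ (holes subtracted) = 325.76 in⁴.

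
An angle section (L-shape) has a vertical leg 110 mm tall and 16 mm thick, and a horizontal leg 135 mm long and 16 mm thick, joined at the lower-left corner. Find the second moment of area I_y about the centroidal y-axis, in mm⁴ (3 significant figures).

I_y ≈ 6.45 × 10⁶ mm⁴

Treat the section as a set of non-overlapping primitives; coordinates are from the bounding-box lower-left.
Vertical leg: 16 × 110, A = 1 760 mm², x = 8 mm, Ī = 37 547 mm⁴.
Horizontal leg (remainder): 119 × 16, A = 1 904 mm², x = 75.5 mm, Ī = 2 246 879 mm⁴.
Centroid: x̄ = ΣA·x / ΣA = 43.076 mm.
Transfer each piece to the centroidal y-axis using Ī + A·d² with d = x − 43.076:
  vertical leg: d = -35.076 mm → contributes +2 202 972 mm⁴
  horizontal leg (remainder): d = 32.424 mm → contributes +4 248 532 mm⁴
Total I = 6 451 504 mm⁴.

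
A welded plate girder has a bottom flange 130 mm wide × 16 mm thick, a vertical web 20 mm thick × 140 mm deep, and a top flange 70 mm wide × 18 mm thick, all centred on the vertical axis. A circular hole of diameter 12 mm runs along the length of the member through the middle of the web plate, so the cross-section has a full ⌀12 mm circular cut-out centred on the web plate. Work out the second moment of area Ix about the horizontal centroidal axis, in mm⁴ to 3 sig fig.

Break the section into simple shapes (no overlaps), measuring from the bottom-left corner of the bounding box.
Bottom plate: 130 × 16, A = 2 080 mm², y = 8 mm, Ī = 44 373 mm⁴.
Web plate: 20 × 140, A = 2 800 mm², y = 86 mm, Ī = 4 573 333 mm⁴.
Top plate: 70 × 18, A = 1 260 mm², y = 165 mm, Ī = 34 020 mm⁴.
Hole (subtracted): ⌀12, A = 113.1 mm², y = 86 mm, Ī = 1017.9 mm⁴.
Centroid: ȳ = ΣA·y / ΣA = 75.597 mm.
Transfer each piece to the horizontal centroidal axis using Ī + A·d² with d = y − 75.597:
  bottom plate: d = -67.597 mm → contributes +9 548 531 mm⁴
  web plate: d = 10.403 mm → contributes +4 876 377 mm⁴
  top plate: d = 89.403 mm → contributes +10 105 149 mm⁴
  hole: d = 10.403 mm → contributes −13 258 mm⁴
Total I = 24 516 799 mm⁴.

Ix ≈ 2.45 × 10⁷ mm⁴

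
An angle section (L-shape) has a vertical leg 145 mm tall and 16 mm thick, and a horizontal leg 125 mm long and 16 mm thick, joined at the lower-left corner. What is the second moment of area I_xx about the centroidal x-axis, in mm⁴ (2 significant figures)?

I_xx ≈ 8.2 × 10⁶ mm⁴

Break the section into simple shapes (no overlaps), measuring from the bottom-left corner of the bounding box.
Vertical leg: 16 × 145, A = 2 320 mm², y = 72.5 mm, Ī = 4 064 833 mm⁴.
Horizontal leg (remainder): 109 × 16, A = 1 744 mm², y = 8 mm, Ī = 37 205 mm⁴.
Centroid: ȳ = ΣA·y / ΣA = 44.82 mm.
Transfer each piece to the centroidal x-axis using Ī + A·d² with d = y − 44.82:
  vertical leg: d = 27.68 mm → contributes +5 842 265 mm⁴
  horizontal leg (remainder): d = -36.82 mm → contributes +2 401 679 mm⁴
Total I = 8 243 944 mm⁴.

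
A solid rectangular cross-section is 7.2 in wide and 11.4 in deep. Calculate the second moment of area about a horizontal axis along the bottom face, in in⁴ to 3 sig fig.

I_base ≈ 3560 in⁴

The section: 7.2 × 11.4, A = 82.08 in², y = 5.7 in, Ī = 888.93 in⁴.
Transfer it to the base of the section using Ī + A·d² with d = y − 0:
  the section: d = 5.7 in → contributes +3555.7 in⁴
Total I = 3555.7 in⁴.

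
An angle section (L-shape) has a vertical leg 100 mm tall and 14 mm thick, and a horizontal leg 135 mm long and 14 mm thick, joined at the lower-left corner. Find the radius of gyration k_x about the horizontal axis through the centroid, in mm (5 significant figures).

k_x ≈ 29.053 mm

Break the section into simple shapes (no overlaps), measuring from the bottom-left corner of the bounding box.
Vertical leg: 14 × 100, A = 1 400 mm², y = 50 mm, Ī = 1 166 667 mm⁴.
Horizontal leg (remainder): 121 × 14, A = 1 694 mm², y = 7 mm, Ī = 27668.67 mm⁴.
Centroid: ȳ = ΣA·y / ΣA = 26.45701 mm.
Transfer each piece to the horizontal axis through the centroid using Ī + A·d² with d = y − 26.45701:
  vertical leg: d = 23.54299 mm → contributes +1 942 648 mm⁴
  horizontal leg (remainder): d = -19.45701 mm → contributes +668975.4 mm⁴
Total I = 2 611 623 mm⁴.
Radius of gyration: k = √(I/A) = √(2 611 623 / 3 094) = 29.05328 mm.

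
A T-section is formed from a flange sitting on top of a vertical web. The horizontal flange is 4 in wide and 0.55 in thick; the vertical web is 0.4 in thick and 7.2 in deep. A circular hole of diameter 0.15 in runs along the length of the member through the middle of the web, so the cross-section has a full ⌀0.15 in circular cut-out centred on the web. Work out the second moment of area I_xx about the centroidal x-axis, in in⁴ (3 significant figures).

Split into non-overlapping primitives; take the origin at the lower-left of the bounding box.
Flange: 4 × 0.55, A = 2.2 in², y = 7.475 in, Ī = 0.055458 in⁴.
Web: 0.4 × 7.2, A = 2.88 in², y = 3.6 in, Ī = 12.442 in⁴.
Hole (subtracted): ⌀0.15, A = 0.017671 in², y = 3.6 in, Ī = 0.00002485 in⁴.
Centroid: ȳ = ΣA·y / ΣA = 5.284 in.
Transfer each piece to the centroidal x-axis using Ī + A·d² with d = y − 5.284:
  flange: d = 2.191 in → contributes +10.616 in⁴
  web: d = -1.684 in → contributes +20.609 in⁴
  hole: d = -1.684 in → contributes −0.050139 in⁴
Total I = 31.175 in⁴.

I_xx ≈ 31.2 in⁴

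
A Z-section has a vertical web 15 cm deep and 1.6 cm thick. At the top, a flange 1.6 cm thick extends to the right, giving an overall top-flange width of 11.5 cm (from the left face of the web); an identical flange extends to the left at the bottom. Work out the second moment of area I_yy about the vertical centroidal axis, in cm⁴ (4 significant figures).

I_yy ≈ 1311 cm⁴

Decompose the section into non-overlapping parts with the origin at the bottom-left of its bounding rectangle.
Web: 1.6 × 15, A = 24 cm², x = 10.7 cm, Ī = 5.12 cm⁴.
Top flange (beyond web): 9.9 × 1.6, A = 15.84 cm², x = 16.45 cm, Ī = 129.373 cm⁴.
Bottom flange (beyond web): 9.9 × 1.6, A = 15.84 cm², x = 4.95 cm, Ī = 129.373 cm⁴.
Centroid: x̄ = ΣA·x / ΣA = 10.7 cm.
Transfer each piece to the vertical centroidal axis using Ī + A·d² with d = x − 10.7:
  web: d = 0 cm → contributes +5.12 cm⁴
  top flange (beyond web): d = 5.75 cm → contributes +653.083 cm⁴
  bottom flange (beyond web): d = -5.75 cm → contributes +653.083 cm⁴
Total I = 1311.29 cm⁴.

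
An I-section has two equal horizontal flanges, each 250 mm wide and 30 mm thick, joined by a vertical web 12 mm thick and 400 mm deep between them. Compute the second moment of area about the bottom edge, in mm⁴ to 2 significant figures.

Decompose the section into non-overlapping parts with the origin at the bottom-left of its bounding rectangle.
Bottom flange: 250 × 30, A = 7 500 mm², y = 15 mm, Ī = 562 500 mm⁴.
Web: 12 × 400, A = 4 800 mm², y = 230 mm, Ī = 64 000 000 mm⁴.
Top flange: 250 × 30, A = 7 500 mm², y = 445 mm, Ī = 562 500 mm⁴.
Transfer each piece to a horizontal axis along the bottom face using Ī + A·d² with d = y − 0:
  bottom flange: d = 15 mm → contributes +2 250 000 mm⁴
  web: d = 230 mm → contributes +317 920 000 mm⁴
  top flange: d = 445 mm → contributes +1 485 750 000 mm⁴
Total I = 1 805 920 000 mm⁴.

I_base ≈ 1.8 × 10⁹ mm⁴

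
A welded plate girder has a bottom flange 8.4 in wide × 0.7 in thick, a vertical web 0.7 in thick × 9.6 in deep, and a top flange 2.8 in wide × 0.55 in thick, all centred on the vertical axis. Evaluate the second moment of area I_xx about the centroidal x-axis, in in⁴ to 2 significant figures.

Break the section into simple shapes (no overlaps), measuring from the bottom-left corner of the bounding box.
Bottom plate: 8.4 × 0.7, A = 5.88 in², y = 0.35 in, Ī = 0.2401 in⁴.
Web plate: 0.7 × 9.6, A = 6.72 in², y = 5.5 in, Ī = 51.61 in⁴.
Top plate: 2.8 × 0.55, A = 1.54 in², y = 10.58 in, Ī = 0.03882 in⁴.
Centroid: ȳ = ΣA·y / ΣA = 3.911 in.
Transfer each piece to the centroidal x-axis using Ī + A·d² with d = y − 3.911:
  bottom plate: d = -3.561 in → contributes +74.81 in⁴
  web plate: d = 1.589 in → contributes +68.57 in⁴
  top plate: d = 6.664 in → contributes +68.43 in⁴
Total I = 211.8 in⁴.

I_xx ≈ 210 in⁴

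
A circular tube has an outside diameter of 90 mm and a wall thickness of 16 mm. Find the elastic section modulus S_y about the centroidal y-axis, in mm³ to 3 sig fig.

S_y ≈ 5.92 × 10⁴ mm³

Treat the section as a set of non-overlapping primitives; coordinates are from the bounding-box lower-left.
Outer circle: ⌀90, A = 6361.7 mm², x = 45 mm, Ī = 3 220 623 mm⁴.
Bore (subtracted): ⌀58, A = 2642.1 mm², x = 45 mm, Ī = 555 497 mm⁴.
By symmetry the centroid is at mid-width, x̄ = 45 mm.
All pieces are centred on the centroidal y-axis, so I = ΣĪ (holes subtracted) = 2 665 126 mm⁴.
Extreme fibre distance c = 45 mm; S = I/c = 59 225 mm³.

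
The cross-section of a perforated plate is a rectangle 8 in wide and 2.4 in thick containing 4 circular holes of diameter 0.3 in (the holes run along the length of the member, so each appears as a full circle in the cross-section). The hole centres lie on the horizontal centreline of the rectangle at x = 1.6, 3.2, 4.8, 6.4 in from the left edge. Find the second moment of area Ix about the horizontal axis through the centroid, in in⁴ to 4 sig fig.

Break the section into simple shapes (no overlaps), measuring from the bottom-left corner of the bounding box.
Plate: 8 × 2.4, A = 19.2 in², y = 1.2 in, Ī = 9.216 in⁴.
Hole 1 (subtracted): ⌀0.3, A = 0.0706858 in², y = 1.2 in, Ī = 0.000397608 in⁴.
Hole 2 (subtracted): ⌀0.3, A = 0.0706858 in², y = 1.2 in, Ī = 0.000397608 in⁴.
Hole 3 (subtracted): ⌀0.3, A = 0.0706858 in², y = 1.2 in, Ī = 0.000397608 in⁴.
Hole 4 (subtracted): ⌀0.3, A = 0.0706858 in², y = 1.2 in, Ī = 0.000397608 in⁴.
By symmetry the centroid is at mid-height, ȳ = 1.2 in.
All pieces are centred on the horizontal axis through the centroid, so I = ΣĪ (holes subtracted) = 9.21441 in⁴.

Ix ≈ 9.214 in⁴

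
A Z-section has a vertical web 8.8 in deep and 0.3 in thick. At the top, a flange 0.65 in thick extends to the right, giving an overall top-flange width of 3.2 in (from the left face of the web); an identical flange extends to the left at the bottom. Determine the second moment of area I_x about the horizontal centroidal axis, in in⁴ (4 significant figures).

Split into non-overlapping primitives; take the origin at the lower-left of the bounding box.
Web: 0.3 × 8.8, A = 2.64 in², y = 4.4 in, Ī = 17.0368 in⁴.
Top flange (beyond web): 2.9 × 0.65, A = 1.885 in², y = 8.475 in, Ī = 0.0663677 in⁴.
Bottom flange (beyond web): 2.9 × 0.65, A = 1.885 in², y = 0.325 in, Ī = 0.0663677 in⁴.
Centroid: ȳ = ΣA·y / ΣA = 4.4 in.
Transfer each piece to the horizontal centroidal axis using Ī + A·d² with d = y − 4.4:
  web: d = 0 in → contributes +17.0368 in⁴
  top flange (beyond web): d = 4.075 in → contributes +31.368 in⁴
  bottom flange (beyond web): d = -4.075 in → contributes +31.368 in⁴
Total I = 79.7727 in⁴.

I_x ≈ 79.77 in⁴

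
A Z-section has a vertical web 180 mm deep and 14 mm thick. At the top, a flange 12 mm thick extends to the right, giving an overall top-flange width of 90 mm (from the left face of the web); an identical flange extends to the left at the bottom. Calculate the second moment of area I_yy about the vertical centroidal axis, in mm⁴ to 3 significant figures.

I_yy ≈ 4.61 × 10⁶ mm⁴

Split into non-overlapping primitives; take the origin at the lower-left of the bounding box.
Web: 14 × 180, A = 2 520 mm², x = 83 mm, Ī = 41 160 mm⁴.
Top flange (beyond web): 76 × 12, A = 912 mm², x = 128 mm, Ī = 438 976 mm⁴.
Bottom flange (beyond web): 76 × 12, A = 912 mm², x = 38 mm, Ī = 438 976 mm⁴.
Centroid: x̄ = ΣA·x / ΣA = 83 mm.
Transfer each piece to the vertical centroidal axis using Ī + A·d² with d = x − 83:
  web: d = 0 mm → contributes +41 160 mm⁴
  top flange (beyond web): d = 45 mm → contributes +2 285 776 mm⁴
  bottom flange (beyond web): d = -45 mm → contributes +2 285 776 mm⁴
Total I = 4 612 712 mm⁴.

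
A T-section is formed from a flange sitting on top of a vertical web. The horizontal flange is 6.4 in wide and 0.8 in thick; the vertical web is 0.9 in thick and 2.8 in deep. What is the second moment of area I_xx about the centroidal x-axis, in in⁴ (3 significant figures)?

Decompose the section into non-overlapping parts with the origin at the bottom-left of its bounding rectangle.
Flange: 6.4 × 0.8, A = 5.12 in², y = 3.2 in, Ī = 0.27307 in⁴.
Web: 0.9 × 2.8, A = 2.52 in², y = 1.4 in, Ī = 1.6464 in⁴.
Centroid: ȳ = ΣA·y / ΣA = 2.6063 in.
Transfer each piece to the centroidal x-axis using Ī + A·d² with d = y − 2.6063:
  flange: d = 0.59372 in → contributes +2.0779 in⁴
  web: d = -1.2063 in → contributes +5.3133 in⁴
Total I = 7.3912 in⁴.

I_xx ≈ 7.39 in⁴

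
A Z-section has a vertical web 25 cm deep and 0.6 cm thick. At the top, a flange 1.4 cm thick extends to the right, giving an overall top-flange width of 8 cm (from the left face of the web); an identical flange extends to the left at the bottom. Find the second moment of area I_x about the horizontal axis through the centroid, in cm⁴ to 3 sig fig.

Split into non-overlapping primitives; take the origin at the lower-left of the bounding box.
Web: 0.6 × 25, A = 15 cm², y = 12.5 cm, Ī = 781.25 cm⁴.
Top flange (beyond web): 7.4 × 1.4, A = 10.36 cm², y = 24.3 cm, Ī = 1.6921 cm⁴.
Bottom flange (beyond web): 7.4 × 1.4, A = 10.36 cm², y = 0.7 cm, Ī = 1.6921 cm⁴.
Centroid: ȳ = ΣA·y / ΣA = 12.5 cm.
Transfer each piece to the horizontal axis through the centroid using Ī + A·d² with d = y − 12.5:
  web: d = 0 cm → contributes +781.25 cm⁴
  top flange (beyond web): d = 11.8 cm → contributes +1444.2 cm⁴
  bottom flange (beyond web): d = -11.8 cm → contributes +1444.2 cm⁴
Total I = 3669.7 cm⁴.

I_x ≈ 3670 cm⁴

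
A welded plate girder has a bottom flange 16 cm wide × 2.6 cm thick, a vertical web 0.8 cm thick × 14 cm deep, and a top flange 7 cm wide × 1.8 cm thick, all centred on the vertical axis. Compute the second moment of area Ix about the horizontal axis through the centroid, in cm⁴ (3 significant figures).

Decompose the section into non-overlapping parts with the origin at the bottom-left of its bounding rectangle.
Bottom plate: 16 × 2.6, A = 41.6 cm², y = 1.3 cm, Ī = 23.435 cm⁴.
Web plate: 0.8 × 14, A = 11.2 cm², y = 9.6 cm, Ī = 182.93 cm⁴.
Top plate: 7 × 1.8, A = 12.6 cm², y = 17.5 cm, Ī = 3.402 cm⁴.
Centroid: ȳ = ΣA·y / ΣA = 5.8425 cm.
Transfer each piece to the horizontal axis through the centroid using Ī + A·d² with d = y − 5.8425:
  bottom plate: d = -4.5425 cm → contributes +881.82 cm⁴
  web plate: d = 3.7575 cm → contributes +341.06 cm⁴
  top plate: d = 11.657 cm → contributes +1715.7 cm⁴
Total I = 2938.6 cm⁴.

Ix ≈ 2940 cm⁴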